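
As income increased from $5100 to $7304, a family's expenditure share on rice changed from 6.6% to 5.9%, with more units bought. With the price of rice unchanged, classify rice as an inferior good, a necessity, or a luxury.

Quantity rises but the budget share falls as income rises, so 0 < η < 1.

necessity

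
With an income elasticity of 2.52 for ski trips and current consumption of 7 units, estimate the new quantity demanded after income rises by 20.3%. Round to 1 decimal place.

%ΔQ ≈ η × %ΔI = 2.52 × 20.3% = 51.156%.
New Q ≈ 7 × (1 + 0.51156) = 10.6.

10.6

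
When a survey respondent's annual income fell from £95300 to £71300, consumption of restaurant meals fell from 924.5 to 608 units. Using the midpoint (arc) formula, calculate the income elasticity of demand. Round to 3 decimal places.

ΔQ = 608 − 924.5 = -316.5; midpoint Q̄ = (924.5 + 608)/2 = 766.25.
ΔI = 71300 − 95300 = -24000; midpoint Ī = (95300 + 71300)/2 = 83300.
η = (ΔQ/Q̄) ÷ (ΔI/Ī) = (-316.5/766.25) ÷ (-24000/83300) = 1.434.

1.434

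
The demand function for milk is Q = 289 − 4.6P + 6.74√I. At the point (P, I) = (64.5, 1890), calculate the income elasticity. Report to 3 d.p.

0.513

At P = 64.5, I = 1890: Q = 285.316.
Holding P constant, ∂Q/∂I = 6.74/(2√I) = 0.0775174.
η_I = (∂Q/∂I)·(I/Q) = 0.0775174 × (1890/285.316) = 0.513.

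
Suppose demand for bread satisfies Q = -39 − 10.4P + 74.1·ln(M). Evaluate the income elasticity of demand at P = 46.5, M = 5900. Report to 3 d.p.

At P = 46.5, M = 5900: Q = 120.789.
Holding P constant, ∂Q/∂M = 74.1/M = 0.0125593.
η_M = (∂Q/∂M)·(M/Q) = 0.0125593 × (5900/120.789) = 0.613.

0.613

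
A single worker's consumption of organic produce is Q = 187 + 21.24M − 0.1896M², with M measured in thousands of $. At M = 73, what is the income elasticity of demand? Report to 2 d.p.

At M = 73: Q = 727.1416.
dQ/dM = 21.24 − 0.3792M = -6.44160.
η = (dQ/dM)·(M/Q) = -6.44160 × (73/727.1416) = -0.65.

-0.65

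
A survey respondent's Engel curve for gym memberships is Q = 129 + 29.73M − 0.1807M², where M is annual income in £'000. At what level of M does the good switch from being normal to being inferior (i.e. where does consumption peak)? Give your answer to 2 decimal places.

dQ/dM = 29.73 − 0.3614M.
The good is inferior where dQ/dM < 0. Setting dQ/dM = 0 gives M = 29.73 / 0.3614 = 82.26.

82.26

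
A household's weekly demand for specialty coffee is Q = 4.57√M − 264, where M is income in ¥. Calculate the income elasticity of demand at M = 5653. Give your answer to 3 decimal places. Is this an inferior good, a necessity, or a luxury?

2.158 (luxury)

At M = 5653: Q = 79.602.
dQ/dM = 4.57/(2√M) = 0.0303911 at this income.
η = (dQ/dM)·(M/Q) = 0.0303911 × (5653/79.602) = 2.158.
Since η > 1, the good is a luxury.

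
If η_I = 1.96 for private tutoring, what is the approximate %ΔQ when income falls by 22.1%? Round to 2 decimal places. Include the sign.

-43.32%

%ΔQ ≈ η × %ΔI = 1.96 × (-22.1%) = -43.32%.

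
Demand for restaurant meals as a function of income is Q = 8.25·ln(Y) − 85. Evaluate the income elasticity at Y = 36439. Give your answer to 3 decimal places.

4.991

At Y = 36439: Q = 1.653.
dQ/dY = 8.25/Y = 0.000226406 at this income.
η = (dQ/dY)·(Y/Q) = 0.000226406 × (36439/1.653) = 4.991.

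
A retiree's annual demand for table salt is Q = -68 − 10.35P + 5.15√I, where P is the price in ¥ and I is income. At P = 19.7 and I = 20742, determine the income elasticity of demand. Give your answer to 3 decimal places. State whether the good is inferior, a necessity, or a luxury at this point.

0.789 (necessity)

At P = 19.7, I = 20742: Q = 469.812.
Holding P constant, ∂Q/∂I = 5.15/(2√I) = 0.0178794.
η_I = (∂Q/∂I)·(I/Q) = 0.0178794 × (20742/469.812) = 0.789.
Since 0 < η < 1, this is a necessity.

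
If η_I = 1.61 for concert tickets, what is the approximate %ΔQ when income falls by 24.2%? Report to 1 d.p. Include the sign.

%ΔQ ≈ η × %ΔI = 1.61 × (-24.2%) = -39.0%.

-39.0%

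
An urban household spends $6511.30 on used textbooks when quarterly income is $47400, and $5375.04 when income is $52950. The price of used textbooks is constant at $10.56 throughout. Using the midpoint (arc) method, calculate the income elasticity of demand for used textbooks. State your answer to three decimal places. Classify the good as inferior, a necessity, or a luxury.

With a constant price, Q₁ = 6511.30/10.56 = 616.600 and Q₂ = 5375.04/10.56 = 509.000 (equivalently, work directly with expenditure since P cancels).
Midpoint %ΔQ = (5375.04 − 6511.30)/5943.17 = -0.19119; midpoint %ΔI = (52950 − 47400)/50175 = 0.11061.
η = -0.19119 / 0.11061 = -1.728.
η < 0 ⇒ inferior good.

-1.728 (inferior good)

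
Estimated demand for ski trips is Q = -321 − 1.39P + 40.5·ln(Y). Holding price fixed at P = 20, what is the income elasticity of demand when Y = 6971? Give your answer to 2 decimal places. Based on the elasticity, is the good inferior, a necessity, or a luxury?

At P = 20, Y = 6971: Q = 9.605.
Holding P constant, ∂Q/∂Y = 40.5/Y = 0.00580978.
η_Y = (∂Q/∂Y)·(Y/Q) = 0.00580978 × (6971/9.605) = 4.22.
Since η > 1, this is a luxury.

4.22 (luxury)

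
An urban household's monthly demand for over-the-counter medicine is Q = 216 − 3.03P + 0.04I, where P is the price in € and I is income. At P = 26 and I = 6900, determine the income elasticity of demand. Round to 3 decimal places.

At P = 26, I = 6900: Q = 413.220.
Holding P constant, ∂Q/∂I = 0.04.
η_I = (∂Q/∂I)·(I/Q) = 0.04 × (6900/413.220) = 0.668.

0.668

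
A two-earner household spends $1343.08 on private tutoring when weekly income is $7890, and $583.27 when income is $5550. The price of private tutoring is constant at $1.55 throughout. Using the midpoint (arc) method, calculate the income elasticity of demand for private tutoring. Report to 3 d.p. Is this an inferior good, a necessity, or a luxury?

With a constant price, Q₁ = 1343.08/1.55 = 866.503 and Q₂ = 583.27/1.55 = 376.303 (equivalently, work directly with expenditure since P cancels).
Midpoint %ΔQ = (583.27 − 1343.08)/963.18 = -0.78886; midpoint %ΔI = (5550 − 7890)/6720 = -0.34821.
η = -0.78886 / -0.34821 = 2.265.
η > 1 ⇒ luxury.

2.265 (luxury)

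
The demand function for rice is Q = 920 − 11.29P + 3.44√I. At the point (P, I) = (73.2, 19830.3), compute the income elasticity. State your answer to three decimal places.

At P = 73.2, I = 19830.3: Q = 577.993.
Holding P constant, ∂Q/∂I = 3.44/(2√I) = 0.0122142.
η_I = (∂Q/∂I)·(I/Q) = 0.0122142 × (19830.3/577.993) = 0.419.

0.419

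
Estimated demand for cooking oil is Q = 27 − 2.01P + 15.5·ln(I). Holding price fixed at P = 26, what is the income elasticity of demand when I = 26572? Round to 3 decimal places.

At P = 26, I = 26572: Q = 132.648.
Holding P constant, ∂Q/∂I = 15.5/I = 0.000583321.
η_I = (∂Q/∂I)·(I/Q) = 0.000583321 × (26572/132.648) = 0.117.

0.117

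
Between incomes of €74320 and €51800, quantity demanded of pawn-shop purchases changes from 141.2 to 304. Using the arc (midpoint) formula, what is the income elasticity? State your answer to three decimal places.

ΔQ = 304 − 141.2 = 162.8; midpoint Q̄ = (141.2 + 304)/2 = 222.6.
ΔI = 51800 − 74320 = -22520; midpoint Ī = (74320 + 51800)/2 = 63060.
η = (ΔQ/Q̄) ÷ (ΔI/Ī) = (162.8/222.6) ÷ (-22520/63060) = -2.048.

-2.048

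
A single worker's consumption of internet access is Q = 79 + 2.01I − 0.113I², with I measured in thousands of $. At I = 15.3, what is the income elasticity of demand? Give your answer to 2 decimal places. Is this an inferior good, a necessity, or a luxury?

-0.27 (inferior good)

At I = 15.3: Q = 83.3008.
dQ/dI = 2.01 − 0.226I = -1.44780.
η = (dQ/dI)·(I/Q) = -1.44780 × (15.3/83.3008) = -0.27.
η < 0 ⇒ inferior good.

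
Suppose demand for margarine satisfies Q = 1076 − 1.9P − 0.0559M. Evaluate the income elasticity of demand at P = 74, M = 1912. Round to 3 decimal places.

At P = 74, M = 1912: Q = 828.519.
Holding P constant, ∂Q/∂M = −0.0559.
η_M = (∂Q/∂M)·(M/Q) = -0.0559 × (1912/828.519) = -0.129.

-0.129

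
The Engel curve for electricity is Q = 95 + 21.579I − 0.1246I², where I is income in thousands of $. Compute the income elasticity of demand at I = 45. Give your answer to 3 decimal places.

At I = 45: Q = 813.7400.
dQ/dI = 21.579 − 0.2492I = 10.36500.
η = (dQ/dI)·(I/Q) = 10.36500 × (45/813.7400) = 0.573.

0.573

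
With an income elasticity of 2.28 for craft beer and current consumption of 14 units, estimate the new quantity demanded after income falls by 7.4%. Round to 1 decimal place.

11.6

%ΔQ ≈ η × %ΔI = 2.28 × (-7.4%) = -16.872%.
New Q ≈ 14 × (1 − 0.16872) = 11.6.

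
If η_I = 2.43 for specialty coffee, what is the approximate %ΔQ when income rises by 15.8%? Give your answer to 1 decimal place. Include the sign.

38.4%

%ΔQ ≈ η × %ΔI = 2.43 × 15.8% = 38.4%.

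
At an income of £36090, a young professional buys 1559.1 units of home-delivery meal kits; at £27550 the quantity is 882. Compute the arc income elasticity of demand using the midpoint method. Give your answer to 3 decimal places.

2.067

ΔQ = 882 − 1559.1 = -677.1; midpoint Q̄ = (1559.1 + 882)/2 = 1220.55.
ΔI = 27550 − 36090 = -8540; midpoint Ī = (36090 + 27550)/2 = 31820.
η = (ΔQ/Q̄) ÷ (ΔI/Ī) = (-677.1/1220.55) ÷ (-8540/31820) = 2.067.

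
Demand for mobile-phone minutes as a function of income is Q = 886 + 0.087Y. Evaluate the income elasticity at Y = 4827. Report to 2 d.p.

At Y = 4827: Q = 1305.949.
dQ/dY = 0.087.
η = (dQ/dY)·(Y/Q) = 0.087 × (4827/1305.949) = 0.32.

0.32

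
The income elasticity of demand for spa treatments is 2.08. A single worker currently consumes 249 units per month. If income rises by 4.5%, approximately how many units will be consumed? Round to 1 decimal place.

%ΔQ ≈ η × %ΔI = 2.08 × 4.5% = 9.36%.
New Q ≈ 249 × (1 + 0.0936) = 272.3.

272.3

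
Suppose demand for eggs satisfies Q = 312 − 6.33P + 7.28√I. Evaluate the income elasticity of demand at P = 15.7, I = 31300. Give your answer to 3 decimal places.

At P = 15.7, I = 31300: Q = 1500.582.
Holding P constant, ∂Q/∂I = 7.28/(2√I) = 0.0205745.
η_I = (∂Q/∂I)·(I/Q) = 0.0205745 × (31300/1500.582) = 0.429.

0.429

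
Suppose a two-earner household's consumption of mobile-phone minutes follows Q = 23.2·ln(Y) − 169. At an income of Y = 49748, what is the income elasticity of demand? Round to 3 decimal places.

At Y = 49748: Q = 81.902.
dQ/dY = 23.2/Y = 0.00046635 at this income.
η = (dQ/dY)·(Y/Q) = 0.00046635 × (49748/81.902) = 0.283.

0.283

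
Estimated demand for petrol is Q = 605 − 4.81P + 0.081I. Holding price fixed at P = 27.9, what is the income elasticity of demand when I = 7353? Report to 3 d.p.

0.559

At P = 27.9, I = 7353: Q = 1066.394.
Holding P constant, ∂Q/∂I = 0.081.
η_I = (∂Q/∂I)·(I/Q) = 0.081 × (7353/1066.394) = 0.559.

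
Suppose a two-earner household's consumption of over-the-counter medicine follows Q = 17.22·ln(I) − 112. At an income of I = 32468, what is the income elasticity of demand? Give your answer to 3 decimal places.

At I = 32468: Q = 66.882.
dQ/dI = 17.22/I = 0.000530368 at this income.
η = (dQ/dI)·(I/Q) = 0.000530368 × (32468/66.882) = 0.257.

0.257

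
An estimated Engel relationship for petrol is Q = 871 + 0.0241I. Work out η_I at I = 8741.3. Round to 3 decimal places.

At I = 8741.3: Q = 1081.665.
dQ/dI = 0.0241.
η = (dQ/dI)·(I/Q) = 0.0241 × (8741.3/1081.665) = 0.195.

0.195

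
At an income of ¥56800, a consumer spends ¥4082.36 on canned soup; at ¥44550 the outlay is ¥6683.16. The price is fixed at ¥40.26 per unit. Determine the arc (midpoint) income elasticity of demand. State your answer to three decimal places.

-1.999

With a constant price, Q₁ = 4082.36/40.26 = 101.400 and Q₂ = 6683.16/40.26 = 166.000 (equivalently, work directly with expenditure since P cancels).
Midpoint %ΔQ = (6683.16 − 4082.36)/5382.76 = 0.48317; midpoint %ΔI = (44550 − 56800)/50675 = -0.24174.
η = 0.48317 / -0.24174 = -1.999.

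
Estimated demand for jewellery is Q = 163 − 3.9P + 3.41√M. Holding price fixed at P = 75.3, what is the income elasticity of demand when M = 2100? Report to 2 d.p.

3.05

At P = 75.3, M = 2100: Q = 25.596.
Holding P constant, ∂Q/∂M = 3.41/(2√M) = 0.0372062.
η_M = (∂Q/∂M)·(M/Q) = 0.0372062 × (2100/25.596) = 3.05.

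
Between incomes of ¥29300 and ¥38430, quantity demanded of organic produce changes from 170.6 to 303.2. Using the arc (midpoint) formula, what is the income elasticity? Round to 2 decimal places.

ΔQ = 303.2 − 170.6 = 132.6; midpoint Q̄ = (170.6 + 303.2)/2 = 236.9.
ΔI = 38430 − 29300 = 9130; midpoint Ī = (29300 + 38430)/2 = 33865.
η = (ΔQ/Q̄) ÷ (ΔI/Ī) = (132.6/236.9) ÷ (9130/33865) = 2.08.

2.08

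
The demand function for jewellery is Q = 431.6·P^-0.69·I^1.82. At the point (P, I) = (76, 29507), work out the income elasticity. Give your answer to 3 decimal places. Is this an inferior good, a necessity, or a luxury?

1.820 (luxury)

For a multiplicative demand Q = A·P^α·I^β, the income elasticity is β everywhere.
Here β = 1.82, so η = 1.820.
Since η > 1, this is a luxury.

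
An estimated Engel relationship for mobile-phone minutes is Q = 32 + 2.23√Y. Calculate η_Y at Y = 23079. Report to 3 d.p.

0.457

At Y = 23079: Q = 370.777.
dQ/dY = 2.23/(2√Y) = 0.0073395 at this income.
η = (dQ/dY)·(Y/Q) = 0.0073395 × (23079/370.777) = 0.457.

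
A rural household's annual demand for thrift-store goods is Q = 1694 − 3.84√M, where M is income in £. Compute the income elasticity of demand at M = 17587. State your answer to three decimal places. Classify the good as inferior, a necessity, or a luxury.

At M = 17587: Q = 1184.755.
dQ/dM = -3.84/(2√M) = -0.0144779 at this income.
η = (dQ/dM)·(M/Q) = -0.0144779 × (17587/1184.755) = -0.215.
Since η < 0, the good is an inferior good.

-0.215 (inferior good)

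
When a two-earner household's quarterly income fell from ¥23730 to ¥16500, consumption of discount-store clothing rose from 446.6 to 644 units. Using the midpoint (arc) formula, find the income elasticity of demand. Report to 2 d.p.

ΔQ = 644 − 446.6 = 197.4; midpoint Q̄ = (446.6 + 644)/2 = 545.3.
ΔI = 16500 − 23730 = -7230; midpoint Ī = (23730 + 16500)/2 = 20115.
η = (ΔQ/Q̄) ÷ (ΔI/Ī) = (197.4/545.3) ÷ (-7230/20115) = -1.01.

-1.01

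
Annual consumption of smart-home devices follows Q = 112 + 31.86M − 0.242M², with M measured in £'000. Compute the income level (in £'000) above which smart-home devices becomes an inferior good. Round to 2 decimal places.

65.83

dQ/dM = 31.86 − 0.484M.
The good is inferior where dQ/dM < 0. Setting dQ/dM = 0 gives M = 31.86 / 0.484 = 65.83.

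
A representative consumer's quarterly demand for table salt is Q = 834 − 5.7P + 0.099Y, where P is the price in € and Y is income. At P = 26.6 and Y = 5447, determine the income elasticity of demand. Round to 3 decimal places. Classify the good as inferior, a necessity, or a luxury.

At P = 26.6, Y = 5447: Q = 1221.633.
Holding P constant, ∂Q/∂Y = 0.099.
η_Y = (∂Q/∂Y)·(Y/Q) = 0.099 × (5447/1221.633) = 0.441.
Since 0 < η < 1, this is a necessity.

0.441 (necessity)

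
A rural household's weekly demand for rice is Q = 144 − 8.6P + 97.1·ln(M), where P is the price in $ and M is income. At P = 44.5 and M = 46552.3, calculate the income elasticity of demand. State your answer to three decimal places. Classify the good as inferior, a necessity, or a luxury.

0.121 (necessity)

At P = 44.5, M = 46552.3: Q = 804.963.
Holding P constant, ∂Q/∂M = 97.1/M = 0.00208583.
η_M = (∂Q/∂M)·(M/Q) = 0.00208583 × (46552.3/804.963) = 0.121.
Since 0 < η < 1, this is a necessity.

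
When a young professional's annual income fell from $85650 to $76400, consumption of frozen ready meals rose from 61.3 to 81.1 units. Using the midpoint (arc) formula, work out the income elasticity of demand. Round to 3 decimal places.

-2.436

ΔQ = 81.1 − 61.3 = 19.8; midpoint Q̄ = (61.3 + 81.1)/2 = 71.2.
ΔI = 76400 − 85650 = -9250; midpoint Ī = (85650 + 76400)/2 = 81025.
η = (ΔQ/Q̄) ÷ (ΔI/Ī) = (19.8/71.2) ÷ (-9250/81025) = -2.436.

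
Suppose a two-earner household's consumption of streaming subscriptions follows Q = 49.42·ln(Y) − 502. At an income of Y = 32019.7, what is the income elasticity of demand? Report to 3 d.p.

At Y = 32019.7: Q = 10.688.
dQ/dY = 49.42/Y = 0.00154342 at this income.
η = (dQ/dY)·(Y/Q) = 0.00154342 × (32019.7/10.688) = 4.624.

4.624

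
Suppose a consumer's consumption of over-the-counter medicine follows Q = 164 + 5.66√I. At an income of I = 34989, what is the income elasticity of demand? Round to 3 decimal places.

0.433

At I = 34989: Q = 1222.723.
dQ/dI = 5.66/(2√I) = 0.0151294 at this income.
η = (dQ/dI)·(I/Q) = 0.0151294 × (34989/1222.723) = 0.433.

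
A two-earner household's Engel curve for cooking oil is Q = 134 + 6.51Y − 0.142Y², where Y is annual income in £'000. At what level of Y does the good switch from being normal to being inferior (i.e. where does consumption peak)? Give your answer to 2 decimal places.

22.92

dQ/dY = 6.51 − 0.284Y.
The good is inferior where dQ/dY < 0. Setting dQ/dY = 0 gives Y = 6.51 / 0.284 = 22.92.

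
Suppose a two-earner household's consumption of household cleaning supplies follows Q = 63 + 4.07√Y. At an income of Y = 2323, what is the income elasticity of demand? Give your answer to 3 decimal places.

At Y = 2323: Q = 259.164.
dQ/dY = 4.07/(2√Y) = 0.0422221 at this income.
η = (dQ/dY)·(Y/Q) = 0.0422221 × (2323/259.164) = 0.378.

0.378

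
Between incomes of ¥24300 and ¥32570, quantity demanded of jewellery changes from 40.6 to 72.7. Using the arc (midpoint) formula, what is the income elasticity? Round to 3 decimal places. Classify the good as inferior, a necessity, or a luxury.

1.948 (luxury)

ΔQ = 72.7 − 40.6 = 32.1; midpoint Q̄ = (40.6 + 72.7)/2 = 56.65.
ΔI = 32570 − 24300 = 8270; midpoint Ī = (24300 + 32570)/2 = 28435.
η = (ΔQ/Q̄) ÷ (ΔI/Ī) = (32.1/56.65) ÷ (8270/28435) = 1.948.
η > 1 ⇒ luxury.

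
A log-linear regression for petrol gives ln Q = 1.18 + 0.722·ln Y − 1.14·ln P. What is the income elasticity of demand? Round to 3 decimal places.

In a log-linear demand, the coefficient on ln Y is the income elasticity.
So η = 0.722.

0.722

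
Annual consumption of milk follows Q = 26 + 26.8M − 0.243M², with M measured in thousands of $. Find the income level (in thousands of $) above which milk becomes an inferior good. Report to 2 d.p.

dQ/dM = 26.8 − 0.486M.
The good is inferior where dQ/dM < 0. Setting dQ/dM = 0 gives M = 26.8 / 0.486 = 55.14.

55.14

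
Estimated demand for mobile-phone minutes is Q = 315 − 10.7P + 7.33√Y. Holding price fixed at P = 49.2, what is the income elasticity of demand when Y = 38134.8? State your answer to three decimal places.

At P = 49.2, Y = 38134.8: Q = 1219.972.
Holding P constant, ∂Q/∂Y = 7.33/(2√Y) = 0.0187678.
η_Y = (∂Q/∂Y)·(Y/Q) = 0.0187678 × (38134.8/1219.972) = 0.587.

0.587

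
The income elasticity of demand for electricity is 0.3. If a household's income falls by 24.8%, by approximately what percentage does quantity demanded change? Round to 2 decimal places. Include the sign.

-7.44%

%ΔQ ≈ η × %ΔI = 0.3 × (-24.8%) = -7.44%.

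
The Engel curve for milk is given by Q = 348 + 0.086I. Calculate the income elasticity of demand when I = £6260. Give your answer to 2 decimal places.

At I = 6260: Q = 886.360.
dQ/dI = 0.086.
η = (dQ/dI)·(I/Q) = 0.086 × (6260/886.360) = 0.61.

0.61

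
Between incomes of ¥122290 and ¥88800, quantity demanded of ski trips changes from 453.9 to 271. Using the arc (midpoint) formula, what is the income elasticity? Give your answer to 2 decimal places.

ΔQ = 271 − 453.9 = -182.9; midpoint Q̄ = (453.9 + 271)/2 = 362.45.
ΔI = 88800 − 122290 = -33490; midpoint Ī = (122290 + 88800)/2 = 105545.
η = (ΔQ/Q̄) ÷ (ΔI/Ī) = (-182.9/362.45) ÷ (-33490/105545) = 1.59.

1.59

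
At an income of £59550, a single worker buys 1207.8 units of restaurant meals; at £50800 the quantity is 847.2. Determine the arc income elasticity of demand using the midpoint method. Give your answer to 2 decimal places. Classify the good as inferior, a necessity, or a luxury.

2.21 (luxury)

ΔQ = 847.2 − 1207.8 = -360.6; midpoint Q̄ = (1207.8 + 847.2)/2 = 1027.5.
ΔI = 50800 − 59550 = -8750; midpoint Ī = (59550 + 50800)/2 = 55175.
η = (ΔQ/Q̄) ÷ (ΔI/Ī) = (-360.6/1027.5) ÷ (-8750/55175) = 2.21.
η > 1 ⇒ luxury.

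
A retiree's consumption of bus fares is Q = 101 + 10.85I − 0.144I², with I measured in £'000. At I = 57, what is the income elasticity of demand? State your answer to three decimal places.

-1.261

At I = 57: Q = 251.5940.
dQ/dI = 10.85 − 0.288I = -5.56600.
η = (dQ/dI)·(I/Q) = -5.56600 × (57/251.5940) = -1.261.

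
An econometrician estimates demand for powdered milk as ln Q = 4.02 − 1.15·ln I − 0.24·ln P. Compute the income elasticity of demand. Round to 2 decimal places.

-1.15

In a log-linear demand, the coefficient on ln I is the income elasticity.
So η = -1.15.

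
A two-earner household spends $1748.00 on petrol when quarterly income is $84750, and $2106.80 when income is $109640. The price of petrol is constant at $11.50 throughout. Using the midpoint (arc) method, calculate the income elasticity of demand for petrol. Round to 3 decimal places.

0.727

With a constant price, Q₁ = 1748.00/11.50 = 152.000 and Q₂ = 2106.80/11.50 = 183.200 (equivalently, work directly with expenditure since P cancels).
Midpoint %ΔQ = (2106.80 − 1748.00)/1927.40 = 0.18616; midpoint %ΔI = (109640 − 84750)/97195 = 0.25608.
η = 0.18616 / 0.25608 = 0.727.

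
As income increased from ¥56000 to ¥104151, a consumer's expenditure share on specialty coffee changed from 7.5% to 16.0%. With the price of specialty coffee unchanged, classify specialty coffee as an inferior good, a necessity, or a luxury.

The budget share rises as income rises, so η > 1.

luxury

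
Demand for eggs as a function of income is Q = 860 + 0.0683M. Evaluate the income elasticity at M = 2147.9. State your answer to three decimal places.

At M = 2147.9: Q = 1006.702.
dQ/dM = 0.0683.
η = (dQ/dM)·(M/Q) = 0.0683 × (2147.9/1006.702) = 0.146.

0.146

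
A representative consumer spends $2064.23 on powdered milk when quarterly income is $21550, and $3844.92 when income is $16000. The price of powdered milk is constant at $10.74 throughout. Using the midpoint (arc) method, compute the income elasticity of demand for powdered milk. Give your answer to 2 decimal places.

With a constant price, Q₁ = 2064.23/10.74 = 192.200 and Q₂ = 3844.92/10.74 = 358.000 (equivalently, work directly with expenditure since P cancels).
Midpoint %ΔQ = (3844.92 − 2064.23)/2954.58 = 0.60269; midpoint %ΔI = (16000 − 21550)/18775 = -0.29561.
η = 0.60269 / -0.29561 = -2.04.

-2.04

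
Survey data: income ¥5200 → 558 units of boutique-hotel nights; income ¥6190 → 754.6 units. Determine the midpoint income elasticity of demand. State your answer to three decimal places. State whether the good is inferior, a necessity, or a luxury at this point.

1.723 (luxury)

ΔQ = 754.6 − 558 = 196.6; midpoint Q̄ = (558 + 754.6)/2 = 656.3.
ΔI = 6190 − 5200 = 990; midpoint Ī = (5200 + 6190)/2 = 5695.
η = (ΔQ/Q̄) ÷ (ΔI/Ī) = (196.6/656.3) ÷ (990/5695) = 1.723.
η > 1 ⇒ luxury.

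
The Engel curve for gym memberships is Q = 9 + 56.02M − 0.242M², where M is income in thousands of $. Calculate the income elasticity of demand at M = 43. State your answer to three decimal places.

At M = 43: Q = 1970.4020.
dQ/dM = 56.02 − 0.484M = 35.20800.
η = (dQ/dM)·(M/Q) = 35.20800 × (43/1970.4020) = 0.768.

0.768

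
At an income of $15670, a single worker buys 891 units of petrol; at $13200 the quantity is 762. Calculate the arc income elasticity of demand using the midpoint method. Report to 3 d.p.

0.912

ΔQ = 762 − 891 = -129; midpoint Q̄ = (891 + 762)/2 = 826.5.
ΔI = 13200 − 15670 = -2470; midpoint Ī = (15670 + 13200)/2 = 14435.
η = (ΔQ/Q̄) ÷ (ΔI/Ī) = (-129/826.5) ÷ (-2470/14435) = 0.912.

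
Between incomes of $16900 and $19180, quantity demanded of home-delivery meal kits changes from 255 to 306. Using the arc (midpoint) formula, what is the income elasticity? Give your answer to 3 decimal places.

ΔQ = 306 − 255 = 51; midpoint Q̄ = (255 + 306)/2 = 280.5.
ΔI = 19180 − 16900 = 2280; midpoint Ī = (16900 + 19180)/2 = 18040.
η = (ΔQ/Q̄) ÷ (ΔI/Ī) = (51/280.5) ÷ (2280/18040) = 1.439.

1.439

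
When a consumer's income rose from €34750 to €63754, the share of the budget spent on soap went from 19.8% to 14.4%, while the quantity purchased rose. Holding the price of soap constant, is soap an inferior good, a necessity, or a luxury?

necessity

Quantity rises but the budget share falls as income rises, so 0 < η < 1.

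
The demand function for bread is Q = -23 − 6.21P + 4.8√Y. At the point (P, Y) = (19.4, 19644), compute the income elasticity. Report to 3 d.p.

At P = 19.4, Y = 19644: Q = 529.280.
Holding P constant, ∂Q/∂Y = 4.8/(2√Y) = 0.0171236.
η_Y = (∂Q/∂Y)·(Y/Q) = 0.0171236 × (19644/529.280) = 0.636.

0.636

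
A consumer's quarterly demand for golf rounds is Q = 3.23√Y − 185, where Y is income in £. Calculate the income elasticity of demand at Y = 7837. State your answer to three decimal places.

At Y = 7837: Q = 100.942.
dQ/dY = 3.23/(2√Y) = 0.0182431 at this income.
η = (dQ/dY)·(Y/Q) = 0.0182431 × (7837/100.942) = 1.416.

1.416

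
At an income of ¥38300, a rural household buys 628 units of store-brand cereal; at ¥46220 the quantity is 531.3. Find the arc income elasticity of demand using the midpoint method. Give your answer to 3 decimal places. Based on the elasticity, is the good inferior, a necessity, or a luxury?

ΔQ = 531.3 − 628 = -96.7; midpoint Q̄ = (628 + 531.3)/2 = 579.65.
ΔI = 46220 − 38300 = 7920; midpoint Ī = (38300 + 46220)/2 = 42260.
η = (ΔQ/Q̄) ÷ (ΔI/Ī) = (-96.7/579.65) ÷ (7920/42260) = -0.890.
η < 0 ⇒ inferior good.

-0.890 (inferior good)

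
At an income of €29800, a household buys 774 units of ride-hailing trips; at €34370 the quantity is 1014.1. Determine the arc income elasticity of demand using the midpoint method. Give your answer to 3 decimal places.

1.885

ΔQ = 1014.1 − 774 = 240.1; midpoint Q̄ = (774 + 1014.1)/2 = 894.05.
ΔI = 34370 − 29800 = 4570; midpoint Ī = (29800 + 34370)/2 = 32085.
η = (ΔQ/Q̄) ÷ (ΔI/Ī) = (240.1/894.05) ÷ (4570/32085) = 1.885.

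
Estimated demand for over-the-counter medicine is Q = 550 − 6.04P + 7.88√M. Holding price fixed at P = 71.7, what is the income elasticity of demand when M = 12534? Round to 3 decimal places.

At P = 71.7, M = 12534: Q = 999.140.
Holding P constant, ∂Q/∂M = 7.88/(2√M) = 0.0351926.
η_M = (∂Q/∂M)·(M/Q) = 0.0351926 × (12534/999.140) = 0.441.

0.441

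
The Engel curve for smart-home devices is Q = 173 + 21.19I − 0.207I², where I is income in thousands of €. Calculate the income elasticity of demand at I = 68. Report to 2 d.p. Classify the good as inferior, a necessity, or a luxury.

-0.72 (inferior good)

At I = 68: Q = 656.7520.
dQ/dI = 21.19 − 0.414I = -6.96200.
η = (dQ/dI)·(I/Q) = -6.96200 × (68/656.7520) = -0.72.
η < 0 ⇒ inferior good.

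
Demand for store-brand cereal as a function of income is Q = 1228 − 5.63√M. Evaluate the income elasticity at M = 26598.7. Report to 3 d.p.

-1.482

At M = 26598.7: Q = 309.797.
dQ/dM = -5.63/(2√M) = -0.0172603 at this income.
η = (dQ/dM)·(M/Q) = -0.0172603 × (26598.7/309.797) = -1.482.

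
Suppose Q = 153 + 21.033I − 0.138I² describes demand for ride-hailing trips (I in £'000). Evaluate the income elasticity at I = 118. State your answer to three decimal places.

-1.908

At I = 118: Q = 713.3820.
dQ/dI = 21.033 − 0.276I = -11.53500.
η = (dQ/dI)·(I/Q) = -11.53500 × (118/713.3820) = -1.908.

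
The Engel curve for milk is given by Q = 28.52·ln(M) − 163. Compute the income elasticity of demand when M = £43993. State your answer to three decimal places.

At M = 43993: Q = 141.930.
dQ/dM = 28.52/M = 0.000648285 at this income.
η = (dQ/dM)·(M/Q) = 0.000648285 × (43993/141.930) = 0.201.

0.201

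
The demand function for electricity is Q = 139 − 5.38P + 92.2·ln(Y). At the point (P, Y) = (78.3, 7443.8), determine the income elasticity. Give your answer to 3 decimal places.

0.171

At P = 78.3, Y = 7443.8: Q = 539.722.
Holding P constant, ∂Q/∂Y = 92.2/Y = 0.0123861.
η_Y = (∂Q/∂Y)·(Y/Q) = 0.0123861 × (7443.8/539.722) = 0.171.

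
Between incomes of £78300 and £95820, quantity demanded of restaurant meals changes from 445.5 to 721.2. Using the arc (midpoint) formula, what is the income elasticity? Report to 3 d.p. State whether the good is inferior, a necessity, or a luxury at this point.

ΔQ = 721.2 − 445.5 = 275.7; midpoint Q̄ = (445.5 + 721.2)/2 = 583.35.
ΔI = 95820 − 78300 = 17520; midpoint Ī = (78300 + 95820)/2 = 87060.
η = (ΔQ/Q̄) ÷ (ΔI/Ī) = (275.7/583.35) ÷ (17520/87060) = 2.349.
η > 1 ⇒ luxury.

2.349 (luxury)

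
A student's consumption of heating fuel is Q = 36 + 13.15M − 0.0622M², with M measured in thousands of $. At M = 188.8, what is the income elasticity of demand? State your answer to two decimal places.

-6.47

At M = 188.8: Q = 301.5736.
dQ/dM = 13.15 − 0.1244M = -10.33672.
η = (dQ/dM)·(M/Q) = -10.33672 × (188.8/301.5736) = -6.47.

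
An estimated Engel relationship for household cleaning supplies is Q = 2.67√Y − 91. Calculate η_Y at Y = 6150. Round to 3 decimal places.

0.884

At Y = 6150: Q = 118.387.
dQ/dY = 2.67/(2√Y) = 0.0170233 at this income.
η = (dQ/dY)·(Y/Q) = 0.0170233 × (6150/118.387) = 0.884.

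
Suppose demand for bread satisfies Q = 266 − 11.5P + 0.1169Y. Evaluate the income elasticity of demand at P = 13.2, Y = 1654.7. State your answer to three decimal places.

0.629

At P = 13.2, Y = 1654.7: Q = 307.634.
Holding P constant, ∂Q/∂Y = 0.1169.
η_Y = (∂Q/∂Y)·(Y/Q) = 0.1169 × (1654.7/307.634) = 0.629.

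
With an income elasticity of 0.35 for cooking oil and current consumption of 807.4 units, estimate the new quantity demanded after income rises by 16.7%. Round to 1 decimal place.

%ΔQ ≈ η × %ΔI = 0.35 × 16.7% = 5.845%.
New Q ≈ 807.4 × (1 + 0.05845) = 854.6.

854.6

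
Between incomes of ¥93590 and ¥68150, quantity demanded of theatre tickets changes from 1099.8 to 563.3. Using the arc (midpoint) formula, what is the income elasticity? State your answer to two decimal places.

ΔQ = 563.3 − 1099.8 = -536.5; midpoint Q̄ = (1099.8 + 563.3)/2 = 831.55.
ΔI = 68150 − 93590 = -25440; midpoint Ī = (93590 + 68150)/2 = 80870.
η = (ΔQ/Q̄) ÷ (ΔI/Ī) = (-536.5/831.55) ÷ (-25440/80870) = 2.05.

2.05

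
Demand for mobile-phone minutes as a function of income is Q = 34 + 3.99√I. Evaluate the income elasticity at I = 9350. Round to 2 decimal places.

0.46

At I = 9350: Q = 419.815.
dQ/dI = 3.99/(2√I) = 0.0206318 at this income.
η = (dQ/dI)·(I/Q) = 0.0206318 × (9350/419.815) = 0.46.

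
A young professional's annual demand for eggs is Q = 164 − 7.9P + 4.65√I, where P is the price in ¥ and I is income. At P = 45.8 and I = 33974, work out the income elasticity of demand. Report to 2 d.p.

At P = 45.8, I = 33974: Q = 659.270.
Holding P constant, ∂Q/∂I = 4.65/(2√I) = 0.0126139.
η_I = (∂Q/∂I)·(I/Q) = 0.0126139 × (33974/659.270) = 0.65.

0.65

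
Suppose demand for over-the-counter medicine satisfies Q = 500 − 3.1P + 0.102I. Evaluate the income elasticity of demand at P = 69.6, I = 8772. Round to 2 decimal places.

At P = 69.6, I = 8772: Q = 1178.984.
Holding P constant, ∂Q/∂I = 0.102.
η_I = (∂Q/∂I)·(I/Q) = 0.102 × (8772/1178.984) = 0.76.

0.76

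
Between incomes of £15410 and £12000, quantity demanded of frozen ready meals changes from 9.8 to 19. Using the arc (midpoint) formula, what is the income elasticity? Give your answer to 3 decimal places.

ΔQ = 19 − 9.8 = 9.2; midpoint Q̄ = (9.8 + 19)/2 = 14.4.
ΔI = 12000 − 15410 = -3410; midpoint Ī = (15410 + 12000)/2 = 13705.
η = (ΔQ/Q̄) ÷ (ΔI/Ī) = (9.2/14.4) ÷ (-3410/13705) = -2.568.

-2.568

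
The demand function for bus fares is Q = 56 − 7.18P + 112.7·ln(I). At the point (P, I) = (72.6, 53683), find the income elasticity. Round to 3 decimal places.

0.148

At P = 72.6, I = 53683: Q = 762.131.
Holding P constant, ∂Q/∂I = 112.7/I = 0.00209936.
η_I = (∂Q/∂I)·(I/Q) = 0.00209936 × (53683/762.131) = 0.148.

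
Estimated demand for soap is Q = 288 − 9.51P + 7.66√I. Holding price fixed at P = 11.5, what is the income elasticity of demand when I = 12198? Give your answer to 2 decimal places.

At P = 11.5, I = 12198: Q = 1024.640.
Holding P constant, ∂Q/∂I = 7.66/(2√I) = 0.034678.
η_I = (∂Q/∂I)·(I/Q) = 0.034678 × (12198/1024.640) = 0.41.

0.41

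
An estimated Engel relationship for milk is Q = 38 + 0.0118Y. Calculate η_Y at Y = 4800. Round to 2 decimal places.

0.60

At Y = 4800: Q = 94.640.
dQ/dY = 0.0118.
η = (dQ/dY)·(Y/Q) = 0.0118 × (4800/94.640) = 0.60.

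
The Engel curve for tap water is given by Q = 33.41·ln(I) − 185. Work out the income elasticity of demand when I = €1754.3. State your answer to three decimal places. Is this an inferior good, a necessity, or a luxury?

0.517 (necessity)

At I = 1754.3: Q = 64.567.
dQ/dI = 33.41/I = 0.0190446 at this income.
η = (dQ/dI)·(I/Q) = 0.0190446 × (1754.3/64.567) = 0.517.
Since 0 < η < 1, the good is a necessity.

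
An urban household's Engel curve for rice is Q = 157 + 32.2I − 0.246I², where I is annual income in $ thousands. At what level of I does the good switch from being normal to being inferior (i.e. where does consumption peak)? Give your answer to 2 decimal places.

dQ/dI = 32.2 − 0.492I.
The good is inferior where dQ/dI < 0. Setting dQ/dI = 0 gives I = 32.2 / 0.492 = 65.45.

65.45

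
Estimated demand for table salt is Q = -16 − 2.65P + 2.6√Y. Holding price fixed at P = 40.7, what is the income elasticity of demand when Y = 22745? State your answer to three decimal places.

0.731

At P = 40.7, Y = 22745: Q = 268.263.
Holding P constant, ∂Q/∂Y = 2.6/(2√Y) = 0.00861986.
η_Y = (∂Q/∂Y)·(Y/Q) = 0.00861986 × (22745/268.263) = 0.731.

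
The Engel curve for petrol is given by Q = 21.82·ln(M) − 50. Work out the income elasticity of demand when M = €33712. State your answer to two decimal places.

At M = 33712: Q = 177.487.
dQ/dM = 21.82/M = 0.000647247 at this income.
η = (dQ/dM)·(M/Q) = 0.000647247 × (33712/177.487) = 0.12.

0.12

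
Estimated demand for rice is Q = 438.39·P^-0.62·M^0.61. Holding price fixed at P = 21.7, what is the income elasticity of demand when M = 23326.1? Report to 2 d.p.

0.61

For a multiplicative demand Q = A·P^α·M^β, the income elasticity is β everywhere.
Here β = 0.61, so η = 0.61.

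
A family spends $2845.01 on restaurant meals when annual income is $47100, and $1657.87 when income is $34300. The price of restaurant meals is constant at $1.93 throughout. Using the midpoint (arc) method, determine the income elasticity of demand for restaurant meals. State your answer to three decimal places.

With a constant price, Q₁ = 2845.01/1.93 = 1474.098 and Q₂ = 1657.87/1.93 = 859.000 (equivalently, work directly with expenditure since P cancels).
Midpoint %ΔQ = (1657.87 − 2845.01)/2251.44 = -0.52728; midpoint %ΔI = (34300 − 47100)/40700 = -0.31450.
η = -0.52728 / -0.31450 = 1.677.

1.677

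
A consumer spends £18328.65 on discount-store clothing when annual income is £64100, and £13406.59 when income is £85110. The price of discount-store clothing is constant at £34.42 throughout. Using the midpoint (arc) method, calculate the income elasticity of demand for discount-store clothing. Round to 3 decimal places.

With a constant price, Q₁ = 18328.65/34.42 = 532.500 and Q₂ = 13406.59/34.42 = 389.500 (equivalently, work directly with expenditure since P cancels).
Midpoint %ΔQ = (13406.59 − 18328.65)/15867.62 = -0.31020; midpoint %ΔI = (85110 − 64100)/74605 = 0.28162.
η = -0.31020 / 0.28162 = -1.101.

-1.101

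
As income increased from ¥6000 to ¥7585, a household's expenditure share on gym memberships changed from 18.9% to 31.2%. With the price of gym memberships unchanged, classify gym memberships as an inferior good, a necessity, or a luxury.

The budget share rises as income rises, so η > 1.

luxury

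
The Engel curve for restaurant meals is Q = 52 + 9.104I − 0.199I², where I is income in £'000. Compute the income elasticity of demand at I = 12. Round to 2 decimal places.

At I = 12: Q = 132.5920.
dQ/dI = 9.104 − 0.398I = 4.32800.
η = (dQ/dI)·(I/Q) = 4.32800 × (12/132.5920) = 0.39.

0.39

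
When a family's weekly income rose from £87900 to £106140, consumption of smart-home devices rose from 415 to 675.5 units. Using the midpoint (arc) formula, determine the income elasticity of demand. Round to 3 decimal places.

ΔQ = 675.5 − 415 = 260.5; midpoint Q̄ = (415 + 675.5)/2 = 545.25.
ΔI = 106140 − 87900 = 18240; midpoint Ī = (87900 + 106140)/2 = 97020.
η = (ΔQ/Q̄) ÷ (ΔI/Ī) = (260.5/545.25) ÷ (18240/97020) = 2.541.

2.541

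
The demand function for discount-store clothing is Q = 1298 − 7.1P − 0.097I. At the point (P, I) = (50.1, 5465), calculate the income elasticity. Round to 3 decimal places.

-1.286

At P = 50.1, I = 5465: Q = 412.185.
Holding P constant, ∂Q/∂I = −0.097.
η_I = (∂Q/∂I)·(I/Q) = -0.097 × (5465/412.185) = -1.286.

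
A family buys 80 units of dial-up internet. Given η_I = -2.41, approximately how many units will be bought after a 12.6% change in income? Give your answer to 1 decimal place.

55.7

%ΔQ ≈ η × %ΔI = -2.41 × 12.6% = -30.366%.
New Q ≈ 80 × (1 − 0.30366) = 55.7.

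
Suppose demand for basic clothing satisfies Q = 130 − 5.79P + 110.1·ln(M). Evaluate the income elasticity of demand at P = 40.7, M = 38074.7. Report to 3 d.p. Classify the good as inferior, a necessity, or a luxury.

0.104 (necessity)

At P = 40.7, M = 38074.7: Q = 1055.605.
Holding P constant, ∂Q/∂M = 110.1/M = 0.00289168.
η_M = (∂Q/∂M)·(M/Q) = 0.00289168 × (38074.7/1055.605) = 0.104.
Since 0 < η < 1, this is a necessity.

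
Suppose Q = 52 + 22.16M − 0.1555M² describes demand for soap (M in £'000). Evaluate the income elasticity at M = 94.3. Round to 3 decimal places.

-0.891

At M = 94.3: Q = 758.9058.
dQ/dM = 22.16 − 0.311M = -7.16730.
η = (dQ/dM)·(M/Q) = -7.16730 × (94.3/758.9058) = -0.891.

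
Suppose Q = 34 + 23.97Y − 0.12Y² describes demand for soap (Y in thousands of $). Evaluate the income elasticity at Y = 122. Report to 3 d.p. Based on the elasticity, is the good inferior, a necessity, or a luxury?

At Y = 122: Q = 1172.2600.
dQ/dY = 23.97 − 0.24Y = -5.31000.
η = (dQ/dY)·(Y/Q) = -5.31000 × (122/1172.2600) = -0.553.
η < 0 ⇒ inferior good.

-0.553 (inferior good)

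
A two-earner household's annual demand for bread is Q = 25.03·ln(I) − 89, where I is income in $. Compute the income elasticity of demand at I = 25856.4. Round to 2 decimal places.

At I = 25856.4: Q = 165.313.
dQ/dI = 25.03/I = 0.000968039 at this income.
η = (dQ/dI)·(I/Q) = 0.000968039 × (25856.4/165.313) = 0.15.

0.15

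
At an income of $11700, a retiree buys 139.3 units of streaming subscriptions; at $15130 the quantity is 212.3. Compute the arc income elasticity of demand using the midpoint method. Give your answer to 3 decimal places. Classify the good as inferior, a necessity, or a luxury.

ΔQ = 212.3 − 139.3 = 73; midpoint Q̄ = (139.3 + 212.3)/2 = 175.8.
ΔI = 15130 − 11700 = 3430; midpoint Ī = (11700 + 15130)/2 = 13415.
η = (ΔQ/Q̄) ÷ (ΔI/Ī) = (73/175.8) ÷ (3430/13415) = 1.624.
η > 1 ⇒ luxury.

1.624 (luxury)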